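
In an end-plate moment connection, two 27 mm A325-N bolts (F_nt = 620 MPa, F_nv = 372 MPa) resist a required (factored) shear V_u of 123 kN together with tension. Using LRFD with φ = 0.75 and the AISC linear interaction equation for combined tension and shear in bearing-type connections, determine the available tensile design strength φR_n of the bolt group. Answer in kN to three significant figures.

A_b = π·27²/4 = 572.6 mm²; f_rv = 123 × 1000 / (2 × 572.6) = 107.4 MPa.
F'_nt = 1.3 F_nt − (F_nt / φF_nv) f_rv = 1.3·620 − (620/(0.75·372))·107.4 = 567.3 MPa, capped at F_nt → F'_nt = 567.3 MPa.
R_n = F'_nt · A_b · n = 567.3 × 572.6 × 2 / 1000 = 649.6 kN.
Design strength φR_n = 0.75 × 649.6 = 487 kN.

487 kN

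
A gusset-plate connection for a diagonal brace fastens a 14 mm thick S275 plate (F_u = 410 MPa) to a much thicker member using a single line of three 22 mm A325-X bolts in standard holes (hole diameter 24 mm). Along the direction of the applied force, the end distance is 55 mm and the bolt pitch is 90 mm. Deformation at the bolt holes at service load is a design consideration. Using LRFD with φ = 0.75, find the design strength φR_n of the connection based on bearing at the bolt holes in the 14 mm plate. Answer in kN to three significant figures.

Per bolt r_n = 1.2 l_c t F_u ≤ 2.4 d t F_u; upper limit = 2.4 × 22 × 14 × 410 / 1000 = 303.1 kN.
Edge bolt: l_c = 55 − 24/2 = 43 mm → 1.2 × 43 × 14 × 410 / 1000 = 296.2 → r_n = 296.2 kN.
Interior bolts: l_c = 90 − 24 = 66 mm → 1.2 × 66 × 14 × 410 / 1000 = 454.6 → r_n = 303.1 kN.
R_n = 1 × 296.2 + 2 × 303.1 = 902.3 kN.
Design strength φR_n = 0.75 × 902.3 = 677 kN.

677 kN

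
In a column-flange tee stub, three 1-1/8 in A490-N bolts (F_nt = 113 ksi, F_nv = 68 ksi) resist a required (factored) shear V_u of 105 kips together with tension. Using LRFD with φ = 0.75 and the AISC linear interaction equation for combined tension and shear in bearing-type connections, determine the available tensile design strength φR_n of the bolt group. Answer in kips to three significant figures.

154 kips

A_b = π·1.125²/4 = 0.994 in²; f_rv = 105 / (3 × 0.994) = 35.21 ksi.
F'_nt = 1.3 F_nt − (F_nt / φF_nv) f_rv = 1.3·113 − (113/(0.75·68))·35.21 = 68.88 ksi, capped at F_nt → F'_nt = 68.88 ksi.
R_n = F'_nt · A_b · n = 68.88 × 0.994 × 3 = 205.4 kips.
Design strength φR_n = 0.75 × 205.4 = 154 kips.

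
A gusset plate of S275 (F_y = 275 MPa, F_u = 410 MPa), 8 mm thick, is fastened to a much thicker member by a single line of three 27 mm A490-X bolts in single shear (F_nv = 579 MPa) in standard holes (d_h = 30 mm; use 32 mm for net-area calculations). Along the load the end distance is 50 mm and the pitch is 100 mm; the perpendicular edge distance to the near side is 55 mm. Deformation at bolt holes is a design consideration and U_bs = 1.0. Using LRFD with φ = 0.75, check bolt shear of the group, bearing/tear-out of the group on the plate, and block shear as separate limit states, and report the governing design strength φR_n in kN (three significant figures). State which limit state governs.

Bolt shear: A_b = π·27²/4 = 572.6 mm²; R_n = 579 × 572.6 × 3 × 1 / 1000 = 994.5 kN → 0.75 × 994.5 = 746 kN.
Bearing: edge l_c = 35, r_n = 137.8 kN; interior l_c = 70, r_n = 212.5 kN; R_n = 137.8 + 2·212.5 = 562.8 kN → 422 kN.
Block shear: A_gv = 2000, A_nv = 1360, A_nt = 312 mm²; R_n = min(0.6F_uA_nv, 0.6F_yA_gv) + U_bs·F_u·A_nt = 457.9 kN → 343 kN.
Block shear governs: 343 kN.

343 kN (block shear governs)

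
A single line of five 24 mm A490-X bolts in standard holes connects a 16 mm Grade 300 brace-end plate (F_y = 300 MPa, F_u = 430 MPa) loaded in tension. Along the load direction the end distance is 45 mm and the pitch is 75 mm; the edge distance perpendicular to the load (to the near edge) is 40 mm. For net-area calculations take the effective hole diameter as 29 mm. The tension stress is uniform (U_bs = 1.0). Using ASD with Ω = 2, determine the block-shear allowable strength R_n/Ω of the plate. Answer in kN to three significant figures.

530 kN

Shear plane L_v = 45 + 4·75 = 345 mm; A_gv = 345 × 16 = 5520 mm².
A_nv = (345 − 4.5·29) × 16 = 3432 mm².
A_nt = (40 − 0.5·29) × 16 = 408 mm².
0.6 F_u A_nv = 885.5 kN; 0.6 F_y A_gv = 993.6 kN → shear rupture governs the shear term.
R_n = 885.5 + 1.0 × 430 × 408 / 1000 = 1061 kN.
Allowable strength R_n/Ω = 1061 / 2 = 530 kN.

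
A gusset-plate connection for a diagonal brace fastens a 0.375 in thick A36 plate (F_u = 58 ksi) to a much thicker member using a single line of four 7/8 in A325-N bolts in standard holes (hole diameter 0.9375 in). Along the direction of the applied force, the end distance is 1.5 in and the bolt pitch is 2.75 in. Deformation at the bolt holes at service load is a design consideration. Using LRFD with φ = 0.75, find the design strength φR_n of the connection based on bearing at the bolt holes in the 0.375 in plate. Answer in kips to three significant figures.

Per bolt r_n = 1.2 l_c t F_u ≤ 2.4 d t F_u; upper limit = 2.4 × 0.875 × 0.375 × 58 = 45.68 kips.
Edge bolt: l_c = 1.5 − 0.9375/2 = 1.031 in → 1.2 × 1.031 × 0.375 × 58 = 26.92 → r_n = 26.92 kips.
Interior bolts: l_c = 2.75 − 0.9375 = 1.812 in → 1.2 × 1.812 × 0.375 × 58 = 47.31 → r_n = 45.68 kips.
R_n = 1 × 26.92 + 3 × 45.68 = 163.9 kips.
Design strength φR_n = 0.75 × 163.9 = 123 kips.

123 kips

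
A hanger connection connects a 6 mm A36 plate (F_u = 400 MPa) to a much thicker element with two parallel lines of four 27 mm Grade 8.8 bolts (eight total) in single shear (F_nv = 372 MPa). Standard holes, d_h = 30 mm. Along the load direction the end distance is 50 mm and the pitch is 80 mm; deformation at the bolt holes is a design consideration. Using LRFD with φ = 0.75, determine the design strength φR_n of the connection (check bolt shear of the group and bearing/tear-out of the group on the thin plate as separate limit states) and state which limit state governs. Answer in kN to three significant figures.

Bolt shear: A_b = π·27²/4 = 572.6 mm²; R_n = 372 × 572.6 × 8 × 1 / 1000 = 1704 kN → 0.75 × 1704 = 1280 kN.
Bearing (1.2 l_c t F_u ≤ 2.4 d t F_u): upper limit = 2.4·27·6·400 / 1000 = 155.5 kN.
  Edge l_c = 50 − 30/2 = 35 → r_n = 100.8 kN; interior l_c = 80 − 30 = 50 → r_n = 144 kN.
  R_n,bearing = 2·100.8 + 6·144 = 1066 kN → 0.75 × 1066 = 799 kN.
Bearing governs: 799 kN.

799 kN (bearing governs)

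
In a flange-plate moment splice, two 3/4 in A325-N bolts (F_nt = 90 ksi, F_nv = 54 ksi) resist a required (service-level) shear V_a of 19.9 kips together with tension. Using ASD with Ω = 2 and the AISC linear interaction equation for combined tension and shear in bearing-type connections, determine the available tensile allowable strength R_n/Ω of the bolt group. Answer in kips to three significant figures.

A_b = π·0.75²/4 = 0.4418 in²; f_rv = 19.9 / (2 × 0.4418) = 22.52 ksi.
F'_nt = 1.3 F_nt − (Ω F_nt / F_nv) f_rv = 1.3·90 − (2·90/54)·22.52 = 41.93 ksi, capped at F_nt → F'_nt = 41.93 ksi.
R_n = F'_nt · A_b · n = 41.93 × 0.4418 × 2 = 37.04 kips.
Allowable strength R_n/Ω = 37.04 / 2 = 18.5 kips.

18.5 kips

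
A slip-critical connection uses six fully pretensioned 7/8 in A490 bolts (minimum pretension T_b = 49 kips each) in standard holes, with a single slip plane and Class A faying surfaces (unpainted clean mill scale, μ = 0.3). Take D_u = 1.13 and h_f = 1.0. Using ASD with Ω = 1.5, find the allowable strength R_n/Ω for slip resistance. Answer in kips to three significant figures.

R_n = μ · D_u · h_f · T_b · n_s · n_b = 0.3 × 1.13 × 1.0 × 49 × 1 × 6 = 99.67 kips.
Allowable strength R_n/Ω = 99.67 / 1.5 = 66.4 kips.

66.4 kips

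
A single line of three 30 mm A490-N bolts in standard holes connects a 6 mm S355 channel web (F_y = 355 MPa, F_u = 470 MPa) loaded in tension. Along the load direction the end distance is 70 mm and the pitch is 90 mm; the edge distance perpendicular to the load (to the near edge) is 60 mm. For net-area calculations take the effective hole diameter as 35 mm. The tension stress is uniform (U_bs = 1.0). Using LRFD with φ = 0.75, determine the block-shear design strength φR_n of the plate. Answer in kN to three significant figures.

Shear plane L_v = 70 + 2·90 = 250 mm; A_gv = 250 × 6 = 1500 mm².
A_nv = (250 − 2.5·35) × 6 = 975 mm².
A_nt = (60 − 0.5·35) × 6 = 255 mm².
0.6 F_u A_nv = 274.9 kN; 0.6 F_y A_gv = 319.5 kN → shear rupture governs the shear term.
R_n = 274.9 + 1.0 × 470 × 255 / 1000 = 394.8 kN.
Design strength φR_n = 0.75 × 394.8 = 296 kN.

296 kN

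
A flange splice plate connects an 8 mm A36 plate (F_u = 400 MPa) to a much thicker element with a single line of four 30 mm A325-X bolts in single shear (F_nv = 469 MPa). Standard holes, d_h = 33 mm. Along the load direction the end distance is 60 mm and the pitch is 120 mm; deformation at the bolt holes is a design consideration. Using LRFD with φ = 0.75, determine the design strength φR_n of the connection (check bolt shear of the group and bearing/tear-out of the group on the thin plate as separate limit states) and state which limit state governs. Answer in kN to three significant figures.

644 kN (bearing governs)

Bolt shear: A_b = π·30²/4 = 706.9 mm²; R_n = 469 × 706.9 × 4 × 1 / 1000 = 1326 kN → 0.75 × 1326 = 995 kN.
Bearing (1.2 l_c t F_u ≤ 2.4 d t F_u): upper limit = 2.4·30·8·400 / 1000 = 230.4 kN.
  Edge l_c = 60 − 33/2 = 43.5 → r_n = 167 kN; interior l_c = 120 − 33 = 87 → r_n = 230.4 kN.
  R_n,bearing = 1·167 + 3·230.4 = 858.2 kN → 0.75 × 858.2 = 644 kN.
Bearing governs: 644 kN.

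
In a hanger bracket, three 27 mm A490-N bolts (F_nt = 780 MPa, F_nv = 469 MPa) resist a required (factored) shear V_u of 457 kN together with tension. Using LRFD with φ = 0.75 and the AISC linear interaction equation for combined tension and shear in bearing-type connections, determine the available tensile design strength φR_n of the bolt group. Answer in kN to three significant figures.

A_b = π·27²/4 = 572.6 mm²; f_rv = 457 × 1000 / (3 × 572.6) = 266.1 MPa.
F'_nt = 1.3 F_nt − (F_nt / φF_nv) f_rv = 1.3·780 − (780/(0.75·469))·266.1 = 424 MPa, capped at F_nt → F'_nt = 424 MPa.
R_n = F'_nt · A_b · n = 424 × 572.6 × 3 / 1000 = 728.3 kN.
Design strength φR_n = 0.75 × 728.3 = 546 kN.

546 kN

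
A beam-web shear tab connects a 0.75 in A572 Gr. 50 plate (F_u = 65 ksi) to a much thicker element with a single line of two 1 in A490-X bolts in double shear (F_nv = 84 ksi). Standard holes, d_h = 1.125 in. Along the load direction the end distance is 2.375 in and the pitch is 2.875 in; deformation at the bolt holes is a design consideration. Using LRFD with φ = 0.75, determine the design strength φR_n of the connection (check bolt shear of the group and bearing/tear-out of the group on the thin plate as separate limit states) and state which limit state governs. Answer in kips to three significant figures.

156 kips (bearing governs)

Bolt shear: A_b = π·1²/4 = 0.7854 in²; R_n = 84 × 0.7854 × 2 × 2 = 263.9 kips → 0.75 × 263.9 = 198 kips.
Bearing (1.2 l_c t F_u ≤ 2.4 d t F_u): upper limit = 2.4·1·0.75·65 = 117 kips.
  Edge l_c = 2.375 − 1.125/2 = 1.812 → r_n = 106 kips; interior l_c = 2.875 − 1.125 = 1.75 → r_n = 102.4 kips.
  R_n,bearing = 1·106 + 1·102.4 = 208.4 kips → 0.75 × 208.4 = 156 kips.
Bearing governs: 156 kips.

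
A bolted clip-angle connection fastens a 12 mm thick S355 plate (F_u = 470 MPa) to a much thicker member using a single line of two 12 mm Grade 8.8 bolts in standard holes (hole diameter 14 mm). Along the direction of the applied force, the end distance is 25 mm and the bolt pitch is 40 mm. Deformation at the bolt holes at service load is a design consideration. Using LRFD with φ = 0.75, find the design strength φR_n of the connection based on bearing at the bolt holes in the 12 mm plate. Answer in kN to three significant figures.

Per bolt r_n = 1.2 l_c t F_u ≤ 2.4 d t F_u; upper limit = 2.4 × 12 × 12 × 470 / 1000 = 162.4 kN.
Edge bolt: l_c = 25 − 14/2 = 18 mm → 1.2 × 18 × 12 × 470 / 1000 = 121.8 → r_n = 121.8 kN.
Interior bolts: l_c = 40 − 14 = 26 mm → 1.2 × 26 × 12 × 470 / 1000 = 176 → r_n = 162.4 kN.
R_n = 1 × 121.8 + 1 × 162.4 = 284.3 kN.
Design strength φR_n = 0.75 × 284.3 = 213 kN.

213 kN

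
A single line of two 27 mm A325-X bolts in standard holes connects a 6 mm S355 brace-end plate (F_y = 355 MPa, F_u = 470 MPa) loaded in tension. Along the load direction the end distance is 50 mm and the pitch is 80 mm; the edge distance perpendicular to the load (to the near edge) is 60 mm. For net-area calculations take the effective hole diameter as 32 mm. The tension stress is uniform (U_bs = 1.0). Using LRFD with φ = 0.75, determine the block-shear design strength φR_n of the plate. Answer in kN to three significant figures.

Shear plane L_v = 50 + 1·80 = 130 mm; A_gv = 130 × 6 = 780 mm².
A_nv = (130 − 1.5·32) × 6 = 492 mm².
A_nt = (60 − 0.5·32) × 6 = 264 mm².
0.6 F_u A_nv = 138.7 kN; 0.6 F_y A_gv = 166.1 kN → shear rupture governs the shear term.
R_n = 138.7 + 1.0 × 470 × 264 / 1000 = 262.8 kN.
Design strength φR_n = 0.75 × 262.8 = 197 kN.

197 kN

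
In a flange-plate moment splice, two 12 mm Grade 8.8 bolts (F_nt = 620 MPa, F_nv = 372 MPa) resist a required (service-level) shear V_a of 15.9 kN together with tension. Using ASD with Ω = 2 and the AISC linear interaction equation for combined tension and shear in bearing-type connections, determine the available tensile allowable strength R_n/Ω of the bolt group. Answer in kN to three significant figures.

64.7 kN

A_b = π·12²/4 = 113.1 mm²; f_rv = 15.9 × 1000 / (2 × 113.1) = 70.29 MPa.
F'_nt = 1.3 F_nt − (Ω F_nt / F_nv) f_rv = 1.3·620 − (2·620/372)·70.29 = 571.7 MPa, capped at F_nt → F'_nt = 571.7 MPa.
R_n = F'_nt · A_b · n = 571.7 × 113.1 × 2 / 1000 = 129.3 kN.
Allowable strength R_n/Ω = 129.3 / 2 = 64.7 kN.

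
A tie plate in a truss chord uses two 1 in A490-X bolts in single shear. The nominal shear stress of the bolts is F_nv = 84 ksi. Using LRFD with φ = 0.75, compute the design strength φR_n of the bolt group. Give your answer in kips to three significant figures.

A_b = π × 1² / 4 = 0.7854 in².
R_n = F_nv · A_b · n · n_s = 84 × 0.7854 × 2 × 1 = 131.9 kips.
Design strength φR_n = 0.75 × 131.9 = 99 kips.

99 kips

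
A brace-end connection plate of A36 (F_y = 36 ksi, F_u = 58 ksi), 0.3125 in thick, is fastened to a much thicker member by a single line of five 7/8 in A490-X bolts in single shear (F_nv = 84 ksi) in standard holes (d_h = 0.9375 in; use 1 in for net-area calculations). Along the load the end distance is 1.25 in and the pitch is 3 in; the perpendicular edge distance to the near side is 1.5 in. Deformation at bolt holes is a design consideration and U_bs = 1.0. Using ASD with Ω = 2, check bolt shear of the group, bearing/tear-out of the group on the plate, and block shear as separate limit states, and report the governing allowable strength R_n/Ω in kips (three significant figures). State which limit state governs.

Bolt shear: A_b = π·0.875²/4 = 0.6013 in²; R_n = 84 × 0.6013 × 5 × 1 = 252.6 kips → 252.6 / 2 = 126 kips.
Bearing: edge l_c = 0.7812, r_n = 16.99 kips; interior l_c = 2.062, r_n = 38.06 kips; R_n = 16.99 + 4·38.06 = 169.2 kips → 84.6 kips.
Block shear: A_gv = 4.141, A_nv = 2.734, A_nt = 0.3125 in²; R_n = min(0.6F_uA_nv, 0.6F_yA_gv) + U_bs·F_u·A_nt = 107.6 kips → 53.8 kips.
Block shear governs: 53.8 kips.

53.8 kips (block shear governs)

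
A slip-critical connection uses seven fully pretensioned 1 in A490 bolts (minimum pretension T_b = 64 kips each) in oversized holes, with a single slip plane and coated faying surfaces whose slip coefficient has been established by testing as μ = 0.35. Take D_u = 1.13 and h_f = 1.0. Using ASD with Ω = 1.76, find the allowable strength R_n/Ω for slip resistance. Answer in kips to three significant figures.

R_n = μ · D_u · h_f · T_b · n_s · n_b = 0.35 × 1.13 × 1.0 × 64 × 1 × 7 = 177.2 kips.
Allowable strength R_n/Ω = 177.2 / 1.76 = 101 kips.

101 kips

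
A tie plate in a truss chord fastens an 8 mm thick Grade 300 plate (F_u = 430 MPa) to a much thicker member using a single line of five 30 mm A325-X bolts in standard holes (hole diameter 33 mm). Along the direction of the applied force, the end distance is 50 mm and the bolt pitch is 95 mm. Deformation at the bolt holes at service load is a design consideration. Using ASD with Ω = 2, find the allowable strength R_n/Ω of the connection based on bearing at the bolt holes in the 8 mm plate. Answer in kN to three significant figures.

565 kN

Per bolt r_n = 1.2 l_c t F_u ≤ 2.4 d t F_u; upper limit = 2.4 × 30 × 8 × 430 / 1000 = 247.7 kN.
Edge bolt: l_c = 50 − 33/2 = 33.5 mm → 1.2 × 33.5 × 8 × 430 / 1000 = 138.3 → r_n = 138.3 kN.
Interior bolts: l_c = 95 − 33 = 62 mm → 1.2 × 62 × 8 × 430 / 1000 = 255.9 → r_n = 247.7 kN.
R_n = 1 × 138.3 + 4 × 247.7 = 1129 kN.
Allowable strength R_n/Ω = 1129 / 2 = 565 kN.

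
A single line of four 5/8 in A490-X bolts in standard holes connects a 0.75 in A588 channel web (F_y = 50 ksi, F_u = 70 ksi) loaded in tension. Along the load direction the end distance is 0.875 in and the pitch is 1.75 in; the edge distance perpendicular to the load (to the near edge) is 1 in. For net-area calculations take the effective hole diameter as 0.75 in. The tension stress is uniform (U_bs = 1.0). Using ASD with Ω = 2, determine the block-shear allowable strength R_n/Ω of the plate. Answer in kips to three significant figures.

71.5 kips

Shear plane L_v = 0.875 + 3·1.75 = 6.125 in; A_gv = 6.125 × 0.75 = 4.594 in².
A_nv = (6.125 − 3.5·0.75) × 0.75 = 2.625 in².
A_nt = (1 − 0.5·0.75) × 0.75 = 0.4688 in².
0.6 F_u A_nv = 110.2 kips; 0.6 F_y A_gv = 137.8 kips → shear rupture governs the shear term.
R_n = 110.2 + 1.0 × 70 × 0.4688 = 143.1 kips.
Allowable strength R_n/Ω = 143.1 / 2 = 71.5 kips.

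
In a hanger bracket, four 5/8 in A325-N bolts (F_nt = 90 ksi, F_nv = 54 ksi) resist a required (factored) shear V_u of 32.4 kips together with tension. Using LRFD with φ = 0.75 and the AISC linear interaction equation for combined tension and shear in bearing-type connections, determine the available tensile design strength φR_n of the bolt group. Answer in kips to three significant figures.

A_b = π·0.625²/4 = 0.3068 in²; f_rv = 32.4 / (4 × 0.3068) = 26.4 ksi.
F'_nt = 1.3 F_nt − (F_nt / φF_nv) f_rv = 1.3·90 − (90/(0.75·54))·26.4 = 58.33 ksi, capped at F_nt → F'_nt = 58.33 ksi.
R_n = F'_nt · A_b · n = 58.33 × 0.3068 × 4 = 71.58 kips.
Design strength φR_n = 0.75 × 71.58 = 53.7 kips.

53.7 kips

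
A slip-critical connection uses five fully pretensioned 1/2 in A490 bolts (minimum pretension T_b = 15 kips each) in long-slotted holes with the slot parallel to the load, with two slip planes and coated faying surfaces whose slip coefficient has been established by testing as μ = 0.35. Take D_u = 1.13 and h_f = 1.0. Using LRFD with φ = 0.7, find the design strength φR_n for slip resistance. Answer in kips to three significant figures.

R_n = μ · D_u · h_f · T_b · n_s · n_b = 0.35 × 1.13 × 1.0 × 15 × 2 × 5 = 59.32 kips.
Design strength φR_n = 0.7 × 59.32 = 41.5 kips.

41.5 kips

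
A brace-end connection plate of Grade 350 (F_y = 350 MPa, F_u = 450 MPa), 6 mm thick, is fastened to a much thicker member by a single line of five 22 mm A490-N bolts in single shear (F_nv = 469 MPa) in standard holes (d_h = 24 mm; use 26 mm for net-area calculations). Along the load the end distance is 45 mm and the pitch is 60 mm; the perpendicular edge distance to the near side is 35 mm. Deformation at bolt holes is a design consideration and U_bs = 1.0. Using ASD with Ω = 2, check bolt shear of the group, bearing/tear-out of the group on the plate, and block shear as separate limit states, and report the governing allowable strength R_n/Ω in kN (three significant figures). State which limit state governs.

Bolt shear: A_b = π·22²/4 = 380.1 mm²; R_n = 469 × 380.1 × 5 × 1 / 1000 = 891.4 kN → 891.4 / 2 = 446 kN.
Bearing: edge l_c = 33, r_n = 106.9 kN; interior l_c = 36, r_n = 116.6 kN; R_n = 106.9 + 4·116.6 = 573.5 kN → 287 kN.
Block shear: A_gv = 1710, A_nv = 1008, A_nt = 132 mm²; R_n = min(0.6F_uA_nv, 0.6F_yA_gv) + U_bs·F_u·A_nt = 331.6 kN → 166 kN.
Block shear governs: 166 kN.

166 kN (block shear governs)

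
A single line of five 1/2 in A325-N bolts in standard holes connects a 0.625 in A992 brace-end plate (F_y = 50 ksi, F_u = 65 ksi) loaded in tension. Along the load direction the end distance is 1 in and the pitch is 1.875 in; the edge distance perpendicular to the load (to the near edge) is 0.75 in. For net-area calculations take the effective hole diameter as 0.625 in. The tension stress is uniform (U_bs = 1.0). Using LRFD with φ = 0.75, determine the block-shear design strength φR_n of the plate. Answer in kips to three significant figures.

Shear plane L_v = 1 + 4·1.875 = 8.5 in; A_gv = 8.5 × 0.625 = 5.312 in².
A_nv = (8.5 − 4.5·0.625) × 0.625 = 3.555 in².
A_nt = (0.75 − 0.5·0.625) × 0.625 = 0.2734 in².
0.6 F_u A_nv = 138.6 kips; 0.6 F_y A_gv = 159.4 kips → shear rupture governs the shear term.
R_n = 138.6 + 1.0 × 65 × 0.2734 = 156.4 kips.
Design strength φR_n = 0.75 × 156.4 = 117 kips.

117 kips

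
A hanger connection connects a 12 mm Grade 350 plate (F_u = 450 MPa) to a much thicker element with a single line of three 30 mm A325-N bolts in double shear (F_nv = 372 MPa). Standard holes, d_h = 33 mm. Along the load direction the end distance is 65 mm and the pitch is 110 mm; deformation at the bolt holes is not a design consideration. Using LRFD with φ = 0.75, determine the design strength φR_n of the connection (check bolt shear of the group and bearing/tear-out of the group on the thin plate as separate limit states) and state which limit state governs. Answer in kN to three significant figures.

1020 kN (bearing governs)

Bolt shear: A_b = π·30²/4 = 706.9 mm²; R_n = 372 × 706.9 × 3 × 2 / 1000 = 1578 kN → 0.75 × 1578 = 1180 kN.
Bearing (1.5 l_c t F_u ≤ 3.0 d t F_u): upper limit = 3.0·30·12·450 / 1000 = 486 kN.
  Edge l_c = 65 − 33/2 = 48.5 → r_n = 392.9 kN; interior l_c = 110 − 33 = 77 → r_n = 486 kN.
  R_n,bearing = 1·392.9 + 2·486 = 1365 kN → 0.75 × 1365 = 1020 kN.
Bearing governs: 1020 kN.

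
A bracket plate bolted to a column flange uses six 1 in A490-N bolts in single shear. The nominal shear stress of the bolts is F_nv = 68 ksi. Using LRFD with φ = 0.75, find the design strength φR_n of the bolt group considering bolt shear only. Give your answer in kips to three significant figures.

240 kips

A_b = π × 1² / 4 = 0.7854 in².
R_n = F_nv · A_b · n · n_s = 68 × 0.7854 × 6 × 1 = 320.4 kips.
Design strength φR_n = 0.75 × 320.4 = 240 kips.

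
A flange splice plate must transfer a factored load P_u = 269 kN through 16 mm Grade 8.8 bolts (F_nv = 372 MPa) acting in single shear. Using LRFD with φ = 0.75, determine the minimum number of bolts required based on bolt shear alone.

A_b = π·16²/4 = 201.1 mm².
Per-bolt design strength φR_n = 0.75 × 372 × 201.1 × 1 / 1000 = 56.1 kN.
n ≥ 269 / 56.1 = 4.795 → use 5 bolts.

5 bolts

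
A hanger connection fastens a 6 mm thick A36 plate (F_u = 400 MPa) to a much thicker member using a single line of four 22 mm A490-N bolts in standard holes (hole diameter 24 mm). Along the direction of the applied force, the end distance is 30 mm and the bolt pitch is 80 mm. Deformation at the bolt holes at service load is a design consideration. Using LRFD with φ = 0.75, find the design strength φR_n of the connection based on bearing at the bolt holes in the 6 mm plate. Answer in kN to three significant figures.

Per bolt r_n = 1.2 l_c t F_u ≤ 2.4 d t F_u; upper limit = 2.4 × 22 × 6 × 400 / 1000 = 126.7 kN.
Edge bolt: l_c = 30 − 24/2 = 18 mm → 1.2 × 18 × 6 × 400 / 1000 = 51.84 → r_n = 51.84 kN.
Interior bolts: l_c = 80 − 24 = 56 mm → 1.2 × 56 × 6 × 400 / 1000 = 161.3 → r_n = 126.7 kN.
R_n = 1 × 51.84 + 3 × 126.7 = 432 kN.
Design strength φR_n = 0.75 × 432 = 324 kN.

324 kN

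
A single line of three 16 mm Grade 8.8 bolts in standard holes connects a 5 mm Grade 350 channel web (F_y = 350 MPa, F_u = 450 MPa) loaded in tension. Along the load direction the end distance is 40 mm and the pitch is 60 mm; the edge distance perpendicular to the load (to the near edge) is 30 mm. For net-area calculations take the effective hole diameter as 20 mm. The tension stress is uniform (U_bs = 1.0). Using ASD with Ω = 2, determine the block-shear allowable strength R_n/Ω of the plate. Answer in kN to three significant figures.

96.8 kN

Shear plane L_v = 40 + 2·60 = 160 mm; A_gv = 160 × 5 = 800 mm².
A_nv = (160 − 2.5·20) × 5 = 550 mm².
A_nt = (30 − 0.5·20) × 5 = 100 mm².
0.6 F_u A_nv = 148.5 kN; 0.6 F_y A_gv = 168 kN → shear rupture governs the shear term.
R_n = 148.5 + 1.0 × 450 × 100 / 1000 = 193.5 kN.
Allowable strength R_n/Ω = 193.5 / 2 = 96.8 kN.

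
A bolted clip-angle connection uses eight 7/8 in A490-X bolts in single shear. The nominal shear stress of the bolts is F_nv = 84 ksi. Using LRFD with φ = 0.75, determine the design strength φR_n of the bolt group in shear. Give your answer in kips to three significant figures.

A_b = π × 0.875² / 4 = 0.6013 in².
R_n = F_nv · A_b · n · n_s = 84 × 0.6013 × 8 × 1 = 404.1 kips.
Design strength φR_n = 0.75 × 404.1 = 303 kips.

303 kips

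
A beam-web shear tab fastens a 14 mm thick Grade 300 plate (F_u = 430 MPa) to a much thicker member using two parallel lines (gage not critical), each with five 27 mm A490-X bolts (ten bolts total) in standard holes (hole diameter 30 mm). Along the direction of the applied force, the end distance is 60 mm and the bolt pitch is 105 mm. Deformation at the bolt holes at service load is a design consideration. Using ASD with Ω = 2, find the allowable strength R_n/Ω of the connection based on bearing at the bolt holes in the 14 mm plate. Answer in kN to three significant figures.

1890 kN

Per bolt r_n = 1.2 l_c t F_u ≤ 2.4 d t F_u; upper limit = 2.4 × 27 × 14 × 430 / 1000 = 390.1 kN.
Edge bolt: l_c = 60 − 30/2 = 45 mm → 1.2 × 45 × 14 × 430 / 1000 = 325.1 → r_n = 325.1 kN.
Interior bolts: l_c = 105 − 30 = 75 mm → 1.2 × 75 × 14 × 430 / 1000 = 541.8 → r_n = 390.1 kN.
R_n = 2 × 325.1 + 8 × 390.1 = 3771 kN.
Allowable strength R_n/Ω = 3771 / 2 = 1890 kN.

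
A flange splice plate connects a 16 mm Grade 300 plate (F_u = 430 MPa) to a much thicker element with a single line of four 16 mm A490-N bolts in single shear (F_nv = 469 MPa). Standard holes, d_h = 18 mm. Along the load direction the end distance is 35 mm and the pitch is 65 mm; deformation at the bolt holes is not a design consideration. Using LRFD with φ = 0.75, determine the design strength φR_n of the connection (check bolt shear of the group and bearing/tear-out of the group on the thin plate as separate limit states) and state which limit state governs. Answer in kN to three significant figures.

Bolt shear: A_b = π·16²/4 = 201.1 mm²; R_n = 469 × 201.1 × 4 × 1 / 1000 = 377.2 kN → 0.75 × 377.2 = 283 kN.
Bearing (1.5 l_c t F_u ≤ 3.0 d t F_u): upper limit = 3.0·16·16·430 / 1000 = 330.2 kN.
  Edge l_c = 35 − 18/2 = 26 → r_n = 268.3 kN; interior l_c = 65 − 18 = 47 → r_n = 330.2 kN.
  R_n,bearing = 1·268.3 + 3·330.2 = 1259 kN → 0.75 × 1259 = 944 kN.
Bolt shear governs: 283 kN.

283 kN (bolt shear governs)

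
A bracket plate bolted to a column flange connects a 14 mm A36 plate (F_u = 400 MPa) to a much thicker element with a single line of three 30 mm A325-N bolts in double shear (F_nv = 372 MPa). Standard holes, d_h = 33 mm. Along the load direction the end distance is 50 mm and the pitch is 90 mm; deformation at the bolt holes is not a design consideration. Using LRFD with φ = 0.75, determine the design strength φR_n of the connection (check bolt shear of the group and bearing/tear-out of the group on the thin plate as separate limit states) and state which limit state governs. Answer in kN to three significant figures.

Bolt shear: A_b = π·30²/4 = 706.9 mm²; R_n = 372 × 706.9 × 3 × 2 / 1000 = 1578 kN → 0.75 × 1578 = 1180 kN.
Bearing (1.5 l_c t F_u ≤ 3.0 d t F_u): upper limit = 3.0·30·14·400 / 1000 = 504 kN.
  Edge l_c = 50 − 33/2 = 33.5 → r_n = 281.4 kN; interior l_c = 90 − 33 = 57 → r_n = 478.8 kN.
  R_n,bearing = 1·281.4 + 2·478.8 = 1239 kN → 0.75 × 1239 = 929 kN.
Bearing governs: 929 kN.

929 kN (bearing governs)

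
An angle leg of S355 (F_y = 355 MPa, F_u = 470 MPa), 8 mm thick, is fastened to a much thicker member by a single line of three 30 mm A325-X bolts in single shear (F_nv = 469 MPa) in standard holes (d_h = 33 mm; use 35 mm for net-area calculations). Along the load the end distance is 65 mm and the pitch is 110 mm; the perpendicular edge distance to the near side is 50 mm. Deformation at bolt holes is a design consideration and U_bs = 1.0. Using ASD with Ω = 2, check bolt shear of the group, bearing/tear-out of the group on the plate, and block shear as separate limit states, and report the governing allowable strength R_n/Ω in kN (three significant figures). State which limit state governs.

284 kN (block shear governs)

Bolt shear: A_b = π·30²/4 = 706.9 mm²; R_n = 469 × 706.9 × 3 × 1 / 1000 = 994.5 kN → 994.5 / 2 = 497 kN.
Bearing: edge l_c = 48.5, r_n = 218.8 kN; interior l_c = 77, r_n = 270.7 kN; R_n = 218.8 + 2·270.7 = 760.3 kN → 380 kN.
Block shear: A_gv = 2280, A_nv = 1580, A_nt = 260 mm²; R_n = min(0.6F_uA_nv, 0.6F_yA_gv) + U_bs·F_u·A_nt = 567.8 kN → 284 kN.
Block shear governs: 284 kN.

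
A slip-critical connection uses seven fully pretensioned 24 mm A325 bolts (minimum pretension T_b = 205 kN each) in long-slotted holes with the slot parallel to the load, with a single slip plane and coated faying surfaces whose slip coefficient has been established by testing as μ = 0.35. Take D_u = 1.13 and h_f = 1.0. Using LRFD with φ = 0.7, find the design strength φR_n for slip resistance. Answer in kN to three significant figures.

R_n = μ · D_u · h_f · T_b · n_s · n_b = 0.35 × 1.13 × 1.0 × 205 × 1 × 7 = 567.5 kN.
Design strength φR_n = 0.7 × 567.5 = 397 kN.

397 kN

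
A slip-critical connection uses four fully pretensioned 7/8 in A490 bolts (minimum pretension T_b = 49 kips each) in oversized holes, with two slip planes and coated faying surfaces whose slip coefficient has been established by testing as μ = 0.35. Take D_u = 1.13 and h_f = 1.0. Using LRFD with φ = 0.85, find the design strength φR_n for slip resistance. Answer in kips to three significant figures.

R_n = μ · D_u · h_f · T_b · n_s · n_b = 0.35 × 1.13 × 1.0 × 49 × 2 × 4 = 155 kips.
Design strength φR_n = 0.85 × 155 = 132 kips.

132 kips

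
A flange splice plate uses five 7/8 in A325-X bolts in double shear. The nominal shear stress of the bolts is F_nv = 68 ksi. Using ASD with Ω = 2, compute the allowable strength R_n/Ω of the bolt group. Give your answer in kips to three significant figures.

A_b = π × 0.875² / 4 = 0.6013 in².
R_n = F_nv · A_b · n · n_s = 68 × 0.6013 × 5 × 2 = 408.9 kips.
Allowable strength R_n/Ω = 408.9 / 2 = 204 kips.

204 kips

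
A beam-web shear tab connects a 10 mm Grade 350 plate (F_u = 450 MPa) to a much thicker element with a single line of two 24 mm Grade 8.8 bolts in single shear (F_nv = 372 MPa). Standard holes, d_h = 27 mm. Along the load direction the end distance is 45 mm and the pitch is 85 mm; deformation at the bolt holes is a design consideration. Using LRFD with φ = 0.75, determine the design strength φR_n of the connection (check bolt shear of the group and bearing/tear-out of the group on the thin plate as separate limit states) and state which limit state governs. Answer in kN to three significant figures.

Bolt shear: A_b = π·24²/4 = 452.4 mm²; R_n = 372 × 452.4 × 2 × 1 / 1000 = 336.6 kN → 0.75 × 336.6 = 252 kN.
Bearing (1.2 l_c t F_u ≤ 2.4 d t F_u): upper limit = 2.4·24·10·450 / 1000 = 259.2 kN.
  Edge l_c = 45 − 27/2 = 31.5 → r_n = 170.1 kN; interior l_c = 85 − 27 = 58 → r_n = 259.2 kN.
  R_n,bearing = 1·170.1 + 1·259.2 = 429.3 kN → 0.75 × 429.3 = 322 kN.
Bolt shear governs: 252 kN.

252 kN (bolt shear governs)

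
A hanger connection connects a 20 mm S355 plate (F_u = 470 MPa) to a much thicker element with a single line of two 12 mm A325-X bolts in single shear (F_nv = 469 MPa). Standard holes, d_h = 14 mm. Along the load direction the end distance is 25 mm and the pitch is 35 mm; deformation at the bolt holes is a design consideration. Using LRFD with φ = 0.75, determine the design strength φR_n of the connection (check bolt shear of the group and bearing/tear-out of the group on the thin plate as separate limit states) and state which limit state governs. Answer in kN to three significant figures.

Bolt shear: A_b = π·12²/4 = 113.1 mm²; R_n = 469 × 113.1 × 2 × 1 / 1000 = 106.1 kN → 0.75 × 106.1 = 79.6 kN.
Bearing (1.2 l_c t F_u ≤ 2.4 d t F_u): upper limit = 2.4·12·20·470 / 1000 = 270.7 kN.
  Edge l_c = 25 − 14/2 = 18 → r_n = 203 kN; interior l_c = 35 − 14 = 21 → r_n = 236.9 kN.
  R_n,bearing = 1·203 + 1·236.9 = 439.9 kN → 0.75 × 439.9 = 330 kN.
Bolt shear governs: 79.6 kN.

79.6 kN (bolt shear governs)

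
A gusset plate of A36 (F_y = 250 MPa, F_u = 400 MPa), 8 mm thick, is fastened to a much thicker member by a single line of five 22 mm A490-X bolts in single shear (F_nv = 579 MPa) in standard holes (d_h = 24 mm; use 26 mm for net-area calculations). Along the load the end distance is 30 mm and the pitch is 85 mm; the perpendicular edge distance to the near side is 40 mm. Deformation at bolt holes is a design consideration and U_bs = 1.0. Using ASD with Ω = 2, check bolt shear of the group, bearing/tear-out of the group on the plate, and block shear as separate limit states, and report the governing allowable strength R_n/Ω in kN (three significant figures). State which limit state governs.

Bolt shear: A_b = π·22²/4 = 380.1 mm²; R_n = 579 × 380.1 × 5 × 1 / 1000 = 1100 kN → 1100 / 2 = 550 kN.
Bearing: edge l_c = 18, r_n = 69.12 kN; interior l_c = 61, r_n = 169 kN; R_n = 69.12 + 4·169 = 745 kN → 372 kN.
Block shear: A_gv = 2960, A_nv = 2024, A_nt = 216 mm²; R_n = min(0.6F_uA_nv, 0.6F_yA_gv) + U_bs·F_u·A_nt = 530.4 kN → 265 kN.
Block shear governs: 265 kN.

265 kN (block shear governs)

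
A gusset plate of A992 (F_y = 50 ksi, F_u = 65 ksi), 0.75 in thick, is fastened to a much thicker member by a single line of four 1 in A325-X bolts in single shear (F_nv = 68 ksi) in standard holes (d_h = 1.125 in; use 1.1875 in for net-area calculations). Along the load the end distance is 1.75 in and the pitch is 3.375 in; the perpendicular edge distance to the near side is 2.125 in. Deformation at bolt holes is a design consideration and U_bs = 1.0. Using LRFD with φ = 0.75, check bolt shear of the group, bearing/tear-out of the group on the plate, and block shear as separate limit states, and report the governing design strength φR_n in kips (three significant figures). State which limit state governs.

Bolt shear: A_b = π·1²/4 = 0.7854 in²; R_n = 68 × 0.7854 × 4 × 1 = 213.6 kips → 0.75 × 213.6 = 160 kips.
Bearing: edge l_c = 1.188, r_n = 69.47 kips; interior l_c = 2.25, r_n = 117 kips; R_n = 69.47 + 3·117 = 420.5 kips → 315 kips.
Block shear: A_gv = 8.906, A_nv = 5.789, A_nt = 1.148 in²; R_n = min(0.6F_uA_nv, 0.6F_yA_gv) + U_bs·F_u·A_nt = 300.4 kips → 225 kips.
Bolt shear governs: 160 kips.

160 kips (bolt shear governs)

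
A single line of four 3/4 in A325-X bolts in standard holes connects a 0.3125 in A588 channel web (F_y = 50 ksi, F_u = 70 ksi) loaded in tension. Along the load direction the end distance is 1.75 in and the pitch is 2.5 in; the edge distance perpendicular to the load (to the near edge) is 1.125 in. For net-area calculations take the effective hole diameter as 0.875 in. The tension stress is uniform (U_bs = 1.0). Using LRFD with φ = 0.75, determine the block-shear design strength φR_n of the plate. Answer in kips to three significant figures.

Shear plane L_v = 1.75 + 3·2.5 = 9.25 in; A_gv = 9.25 × 0.3125 = 2.891 in².
A_nv = (9.25 − 3.5·0.875) × 0.3125 = 1.934 in².
A_nt = (1.125 − 0.5·0.875) × 0.3125 = 0.2148 in².
0.6 F_u A_nv = 81.21 kips; 0.6 F_y A_gv = 86.72 kips → shear rupture governs the shear term.
R_n = 81.21 + 1.0 × 70 × 0.2148 = 96.25 kips.
Design strength φR_n = 0.75 × 96.25 = 72.2 kips.

72.2 kips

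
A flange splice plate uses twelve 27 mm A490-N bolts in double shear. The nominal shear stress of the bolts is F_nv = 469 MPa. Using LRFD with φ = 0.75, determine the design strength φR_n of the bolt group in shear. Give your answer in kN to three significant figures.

A_b = π × 27² / 4 = 572.6 mm².
R_n = F_nv · A_b · n · n_s = 469 × 572.6 × 12 × 2 / 1000 = 6445 kN.
Design strength φR_n = 0.75 × 6445 = 4830 kN.

4830 kN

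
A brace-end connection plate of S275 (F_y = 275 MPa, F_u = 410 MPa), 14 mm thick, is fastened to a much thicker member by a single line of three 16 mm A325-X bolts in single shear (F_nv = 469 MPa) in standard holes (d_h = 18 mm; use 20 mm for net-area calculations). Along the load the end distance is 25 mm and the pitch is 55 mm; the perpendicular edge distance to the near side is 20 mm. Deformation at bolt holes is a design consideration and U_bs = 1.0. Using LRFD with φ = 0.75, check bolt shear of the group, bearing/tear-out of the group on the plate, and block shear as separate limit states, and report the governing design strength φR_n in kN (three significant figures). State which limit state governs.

Bolt shear: A_b = π·16²/4 = 201.1 mm²; R_n = 469 × 201.1 × 3 × 1 / 1000 = 282.9 kN → 0.75 × 282.9 = 212 kN.
Bearing: edge l_c = 16, r_n = 110.2 kN; interior l_c = 37, r_n = 220.4 kN; R_n = 110.2 + 2·220.4 = 551 kN → 413 kN.
Block shear: A_gv = 1890, A_nv = 1190, A_nt = 140 mm²; R_n = min(0.6F_uA_nv, 0.6F_yA_gv) + U_bs·F_u·A_nt = 350.1 kN → 263 kN.
Bolt shear governs: 212 kN.

212 kN (bolt shear governs)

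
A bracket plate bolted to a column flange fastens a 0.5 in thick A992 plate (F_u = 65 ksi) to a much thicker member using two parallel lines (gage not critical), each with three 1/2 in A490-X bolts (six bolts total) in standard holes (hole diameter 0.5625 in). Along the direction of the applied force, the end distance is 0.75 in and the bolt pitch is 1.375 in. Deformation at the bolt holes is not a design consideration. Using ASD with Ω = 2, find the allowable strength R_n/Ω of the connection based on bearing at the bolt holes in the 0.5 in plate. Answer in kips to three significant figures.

102 kips

Per bolt r_n = 1.5 l_c t F_u ≤ 3.0 d t F_u; upper limit = 3.0 × 0.5 × 0.5 × 65 = 48.75 kips.
Edge bolt: l_c = 0.75 − 0.5625/2 = 0.4688 in → 1.5 × 0.4688 × 0.5 × 65 = 22.85 → r_n = 22.85 kips.
Interior bolts: l_c = 1.375 − 0.5625 = 0.8125 in → 1.5 × 0.8125 × 0.5 × 65 = 39.61 → r_n = 39.61 kips.
R_n = 2 × 22.85 + 4 × 39.61 = 204.1 kips.
Allowable strength R_n/Ω = 204.1 / 2 = 102 kips.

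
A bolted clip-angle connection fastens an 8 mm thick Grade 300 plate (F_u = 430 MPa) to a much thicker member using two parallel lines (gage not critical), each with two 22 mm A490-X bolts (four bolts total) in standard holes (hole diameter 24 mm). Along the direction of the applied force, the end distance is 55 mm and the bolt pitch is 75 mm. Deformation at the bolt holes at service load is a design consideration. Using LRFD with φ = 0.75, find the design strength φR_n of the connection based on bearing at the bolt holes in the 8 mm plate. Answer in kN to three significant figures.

539 kN

Per bolt r_n = 1.2 l_c t F_u ≤ 2.4 d t F_u; upper limit = 2.4 × 22 × 8 × 430 / 1000 = 181.6 kN.
Edge bolt: l_c = 55 − 24/2 = 43 mm → 1.2 × 43 × 8 × 430 / 1000 = 177.5 → r_n = 177.5 kN.
Interior bolts: l_c = 75 − 24 = 51 mm → 1.2 × 51 × 8 × 430 / 1000 = 210.5 → r_n = 181.6 kN.
R_n = 2 × 177.5 + 2 × 181.6 = 718.3 kN.
Design strength φR_n = 0.75 × 718.3 = 539 kN.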